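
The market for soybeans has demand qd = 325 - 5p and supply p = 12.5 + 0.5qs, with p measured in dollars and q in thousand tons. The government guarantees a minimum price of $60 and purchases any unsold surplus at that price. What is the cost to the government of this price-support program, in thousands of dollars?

Rearranging supply gives qs = 2p - 25. In a free market, 325 - 5p = 2p - 25 gives the equilibrium p* = 50, q* = 75.
The floor of 60 is above the equilibrium price 50, so it binds.
At p = 60: qd = 325 - 5·60 = 25 and qs = 2·60 - 25 = 95.
Surplus = qs - qd = 70.
Government expenditure = surplus × support price = 70 × 60 = 4200.

4200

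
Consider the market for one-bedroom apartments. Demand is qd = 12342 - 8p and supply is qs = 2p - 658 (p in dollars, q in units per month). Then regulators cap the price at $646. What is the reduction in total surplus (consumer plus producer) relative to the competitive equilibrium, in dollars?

Equilibrium: 12342 - 8p = 2p - 658, so 13000 = 10p and p* = 1300, q* = 1942.
Since 646 < 1300, the ceiling is binding.
At p = 646: qd = 12342 - 8·646 = 7174 and qs = 2·646 - 658 = 634.
Quantity traded falls to 634. At q = 634 the demand price is (12342 - 634)/8 = 1463.5 and the supply price is (658 + 634)/2 = 646.
Deadweight loss = ½ · (1463.5 - 646) · (1942 - 634) = ½ · 817.5 · 1308 = 534645.

534645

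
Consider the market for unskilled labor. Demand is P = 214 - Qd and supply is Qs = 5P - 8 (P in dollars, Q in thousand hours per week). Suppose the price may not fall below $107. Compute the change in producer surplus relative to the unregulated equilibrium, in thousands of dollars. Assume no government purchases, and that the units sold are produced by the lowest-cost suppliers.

7000

Rearranging demand gives Qd = 214 - P. Without the control the market clears where 214 - P = 5P - 8, i.e. P* = 37 and Q* = 177.
The floor of 107 is above the equilibrium price 37, so it binds.
At P = 107: Qd = 214 - 107 = 107 and Qs = 5·107 - 8 = 527.
Producer surplus without the control is ½ · (37 - 1.6) · 177 = 3132.9.
With the floor, 107 units are sold at 107. The supply price at Q = 107 is 23, so PS = ½ · [(107 - 1.6) + (107 - 23)] · 107 = 10132.9.
Change in producer surplus = 10132.9 - 3132.9 = 7000.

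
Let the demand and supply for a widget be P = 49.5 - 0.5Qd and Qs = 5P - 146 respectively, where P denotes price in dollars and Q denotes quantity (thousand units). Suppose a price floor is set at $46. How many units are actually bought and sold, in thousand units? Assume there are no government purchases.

Rearranging demand gives Qd = 99 - 2P. In a free market, 99 - 2P = 5P - 146 gives the equilibrium P* = 35, Q* = 29.
Since 46 > 35, the floor is binding.
At P = 46: Qd = 99 - 2·46 = 7 and Qs = 5·46 - 146 = 84.
The quantity actually transacted is the short side, demand: 7.

7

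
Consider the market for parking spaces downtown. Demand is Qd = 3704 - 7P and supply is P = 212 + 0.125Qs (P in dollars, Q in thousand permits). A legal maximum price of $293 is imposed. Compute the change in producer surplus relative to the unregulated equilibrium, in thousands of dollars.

-61372

Rearranging supply gives Qs = 8P - 1696. Setting quantity demanded equal to quantity supplied, 3704 - 7P = 8P - 1696, gives P* = 360 and Q* = 1184.
Because the ceiling (293) lies below the market-clearing price, it is binding.
At P = 293: Qd = 3704 - 7·293 = 1653 and Qs = 8·293 - 1696 = 648.
Producer surplus without the control is ½ · (360 - 212) · 1184 = 87616.
With the ceiling, producers sell 648 units at 293, so PS = ½ · (293 - 212) · 648 = 26244.
Change in producer surplus = 26244 - 87616 = -61372.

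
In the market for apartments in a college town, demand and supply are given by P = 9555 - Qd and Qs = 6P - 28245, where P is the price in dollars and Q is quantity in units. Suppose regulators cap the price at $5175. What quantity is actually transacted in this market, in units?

Rearranging demand gives Qd = 9555 - P. In a free market, 9555 - P = 6P - 28245 gives the equilibrium P* = 5400, Q* = 4155.
Since 5175 < 5400, the ceiling is binding.
At P = 5175: Qd = 9555 - 5175 = 4380 and Qs = 6·5175 - 28245 = 2805.
The quantity actually transacted is the short side, supply: 2805.

2805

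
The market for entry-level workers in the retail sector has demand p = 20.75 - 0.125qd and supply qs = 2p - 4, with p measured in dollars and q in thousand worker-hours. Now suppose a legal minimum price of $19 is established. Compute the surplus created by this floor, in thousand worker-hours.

Rearranging demand gives qd = 166 - 8p. Setting quantity demanded equal to quantity supplied, 166 - 8p = 2p - 4, gives p* = 17 and q* = 30.
Because the floor (19) lies above the market-clearing price, it is binding.
At p = 19: qd = 166 - 8·19 = 14 and qs = 2·19 - 4 = 34.
Surplus = qs - qd = 34 - 14 = 20.

20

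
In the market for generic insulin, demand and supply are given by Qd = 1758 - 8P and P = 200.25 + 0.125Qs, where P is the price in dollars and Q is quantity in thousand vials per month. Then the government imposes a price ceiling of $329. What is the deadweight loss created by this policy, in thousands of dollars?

0

Rearranging supply gives Qs = 8P - 1602. Equilibrium: 1758 - 8P = 8P - 1602, so 3360 = 16P and P* = 210, Q* = 78.
The ceiling of 329 is above the equilibrium price 210, so it is not binding; the market clears at P* = 210, Q* = 78.
Since the control does not bind, no trades are prevented and deadweight loss is zero.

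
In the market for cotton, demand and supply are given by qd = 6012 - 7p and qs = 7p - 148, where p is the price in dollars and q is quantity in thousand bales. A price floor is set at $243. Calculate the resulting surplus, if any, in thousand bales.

0

Setting quantity demanded equal to quantity supplied, 6012 - 7p = 7p - 148, gives p* = 440 and q* = 2932.
The floor of 243 is below the equilibrium price 440, so it is not binding; the market clears at p* = 440, q* = 2932.
Since the control does not bind, there is no surplus.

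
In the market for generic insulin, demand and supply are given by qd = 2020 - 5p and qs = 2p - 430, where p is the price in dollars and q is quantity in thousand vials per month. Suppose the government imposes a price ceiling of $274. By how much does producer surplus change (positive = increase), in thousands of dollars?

Setting quantity demanded equal to quantity supplied, 2020 - 5p = 2p - 430, gives p* = 350 and q* = 270.
Because the ceiling (274) lies below the market-clearing price, it is binding.
At p = 274: qd = 2020 - 5·274 = 650 and qs = 2·274 - 430 = 118.
Producer surplus without the control is ½ · (350 - 215) · 270 = 18225.
With the ceiling, producers sell 118 units at 274, so PS = ½ · (274 - 215) · 118 = 3481.
Change in producer surplus = 3481 - 18225 = -14744.

-14744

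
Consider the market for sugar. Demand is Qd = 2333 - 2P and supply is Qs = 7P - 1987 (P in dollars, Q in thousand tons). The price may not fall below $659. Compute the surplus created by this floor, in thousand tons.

Setting quantity demanded equal to quantity supplied, 2333 - 2P = 7P - 1987, gives P* = 480 and Q* = 1373.
Because the floor (659) lies above the market-clearing price, it is binding.
At P = 659: Qd = 2333 - 2·659 = 1015 and Qs = 7·659 - 1987 = 2626.
Surplus = Qs - Qd = 2626 - 1015 = 1611.

1611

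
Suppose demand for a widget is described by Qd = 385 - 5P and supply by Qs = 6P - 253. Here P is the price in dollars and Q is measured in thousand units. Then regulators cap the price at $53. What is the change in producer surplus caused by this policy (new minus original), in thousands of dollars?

-400

Setting quantity demanded equal to quantity supplied, 385 - 5P = 6P - 253, gives P* = 58 and Q* = 95.
The ceiling of 53 is below the equilibrium price 58, so it binds.
At P = 53: Qd = 385 - 5·53 = 120 and Qs = 6·53 - 253 = 65.
Producer surplus without the control is ½ · (58 - 253/6) · 95 = 9025/12.
With the ceiling, producers sell 65 units at 53, so PS = ½ · (53 - 253/6) · 65 = 4225/12.
Change in producer surplus = 4225/12 - 9025/12 = -400.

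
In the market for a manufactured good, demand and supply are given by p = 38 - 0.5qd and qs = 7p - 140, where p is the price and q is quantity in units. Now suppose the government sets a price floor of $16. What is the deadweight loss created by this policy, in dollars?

Rearranging demand gives qd = 76 - 2p. In a free market, 76 - 2p = 7p - 140 gives the equilibrium p* = 24, q* = 28.
The floor of 16 is below the equilibrium price 24, so it is not binding; the market clears at p* = 24, q* = 28.
Since the control does not bind, no trades are prevented and deadweight loss is zero.

0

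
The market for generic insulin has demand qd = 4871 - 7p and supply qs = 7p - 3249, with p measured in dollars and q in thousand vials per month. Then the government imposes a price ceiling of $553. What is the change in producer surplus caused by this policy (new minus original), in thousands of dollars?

-19345.5

Setting quantity demanded equal to quantity supplied, 4871 - 7p = 7p - 3249, gives p* = 580 and q* = 811.
Because the ceiling (553) lies below the market-clearing price, it is binding.
At p = 553: qd = 4871 - 7·553 = 1000 and qs = 7·553 - 3249 = 622.
Producer surplus without the control is ½ · (580 - 3249/7) · 811 = 657721/14.
With the ceiling, producers sell 622 units at 553, so PS = ½ · (553 - 3249/7) · 622 = 193442/7.
Change in producer surplus = 193442/7 - 657721/14 = -19345.5.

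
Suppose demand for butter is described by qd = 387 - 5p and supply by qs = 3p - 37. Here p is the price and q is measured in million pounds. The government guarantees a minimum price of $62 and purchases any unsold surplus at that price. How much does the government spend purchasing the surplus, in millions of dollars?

Setting quantity demanded equal to quantity supplied, 387 - 5p = 3p - 37, gives p* = 53 and q* = 122.
Because the floor (62) lies above the market-clearing price, it is binding.
At p = 62: qd = 387 - 5·62 = 77 and qs = 3·62 - 37 = 149.
Surplus = qs - qd = 72.
Government expenditure = surplus × support price = 72 × 62 = 4464.

4464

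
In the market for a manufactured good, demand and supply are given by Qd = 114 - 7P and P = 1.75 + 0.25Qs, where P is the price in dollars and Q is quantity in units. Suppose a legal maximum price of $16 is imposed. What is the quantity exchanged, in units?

37

Rearranging supply gives Qs = 4P - 7. Setting quantity demanded equal to quantity supplied, 114 - 7P = 4P - 7, gives P* = 11 and Q* = 37.
The ceiling of 16 is above the equilibrium price 11, so it is not binding; the market clears at P* = 11, Q* = 37.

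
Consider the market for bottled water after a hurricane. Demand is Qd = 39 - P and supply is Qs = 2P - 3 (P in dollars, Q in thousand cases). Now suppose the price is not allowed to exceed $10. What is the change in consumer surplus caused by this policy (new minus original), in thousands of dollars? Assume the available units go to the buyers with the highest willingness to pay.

36

Equilibrium: 39 - P = 2P - 3, so 42 = 3P and P* = 14, Q* = 25.
Since 10 < 14, the ceiling is binding.
At P = 10: Qd = 39 - 10 = 29 and Qs = 2·10 - 3 = 17.
Consumer surplus without the control is ½ · (39 - 14) · 25 = 312.5.
With the ceiling, 17 units are sold at 10 (assume they go to the highest-value buyers). The demand price at Q = 17 is 22, so CS = ½ · [(39 - 10) + (22 - 10)] · 17 = 348.5.
Change in consumer surplus = 348.5 - 312.5 = 36.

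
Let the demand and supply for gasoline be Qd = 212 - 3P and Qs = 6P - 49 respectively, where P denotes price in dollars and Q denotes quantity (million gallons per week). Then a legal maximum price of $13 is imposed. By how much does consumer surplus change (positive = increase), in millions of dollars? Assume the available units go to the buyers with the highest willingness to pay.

-1072

Without the control the market clears where 212 - 3P = 6P - 49, i.e. P* = 29 and Q* = 125.
The ceiling of 13 is below the equilibrium price 29, so it binds.
At P = 13: Qd = 212 - 3·13 = 173 and Qs = 6·13 - 49 = 29.
Consumer surplus without the control is ½ · (212/3 - 29) · 125 = 15625/6.
With the ceiling, 29 units are sold at 13 (assume they go to the highest-value buyers). The demand price at Q = 29 is 61, so CS = ½ · [(212/3 - 13) + (61 - 13)] · 29 = 9193/6.
Change in consumer surplus = 9193/6 - 15625/6 = -1072.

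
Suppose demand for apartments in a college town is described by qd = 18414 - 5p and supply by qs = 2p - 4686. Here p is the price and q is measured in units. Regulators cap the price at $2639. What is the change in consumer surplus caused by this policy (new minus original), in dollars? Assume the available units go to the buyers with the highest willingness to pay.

216543.6

Without the control the market clears where 18414 - 5p = 2p - 4686, i.e. p* = 3300 and q* = 1914.
The ceiling of 2639 is below the equilibrium price 3300, so it binds.
At p = 2639: qd = 18414 - 5·2639 = 5219 and qs = 2·2639 - 4686 = 592.
Consumer surplus without the control is ½ · (3682.8 - 3300) · 1914 = 366339.6.
With the ceiling, 592 units are sold at 2639 (assume they go to the highest-value buyers). The demand price at q = 592 is 3564.4, so CS = ½ · [(3682.8 - 2639) + (3564.4 - 2639)] · 592 = 582883.2.
Change in consumer surplus = 582883.2 - 366339.6 = 216543.6.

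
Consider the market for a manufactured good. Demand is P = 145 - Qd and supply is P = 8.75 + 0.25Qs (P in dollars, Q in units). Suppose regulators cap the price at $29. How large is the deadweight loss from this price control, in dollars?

490

Rearranging demand gives Qd = 145 - P; rearranging supply gives Qs = 4P - 35. Without the control the market clears where 145 - P = 4P - 35, i.e. P* = 36 and Q* = 109.
The ceiling of 29 is below the equilibrium price 36, so it binds.
At P = 29: Qd = 145 - 29 = 116 and Qs = 4·29 - 35 = 81.
Quantity traded falls to 81. At Q = 81 the demand price is 145 - 81 = 64 and the supply price is (35 + 81)/4 = 29.
Deadweight loss = ½ · (64 - 29) · (109 - 81) = ½ · 35 · 28 = 490.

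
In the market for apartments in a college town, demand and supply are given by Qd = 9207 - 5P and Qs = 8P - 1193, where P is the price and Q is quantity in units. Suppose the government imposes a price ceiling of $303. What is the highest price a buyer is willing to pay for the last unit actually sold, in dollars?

Equilibrium: 9207 - 5P = 8P - 1193, so 10400 = 13P and P* = 800, Q* = 5207.
The ceiling of 303 is below the equilibrium price 800, so it binds.
At P = 303: Qd = 9207 - 5·303 = 7692 and Qs = 8·303 - 1193 = 1231.
Only 1231 units reach the market. On the demand curve, the marginal buyer's willingness to pay at Q = 1231 is (9207 - 1231)/5 = 1595.2.

1595.2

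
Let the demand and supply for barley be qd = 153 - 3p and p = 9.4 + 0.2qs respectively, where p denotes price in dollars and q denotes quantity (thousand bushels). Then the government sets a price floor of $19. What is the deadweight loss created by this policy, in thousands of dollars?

Rearranging supply gives qs = 5p - 47. In a free market, 153 - 3p = 5p - 47 gives the equilibrium p* = 25, q* = 78.
Since 19 is below p* = 25, the floor does not bind and the free-market outcome prevails.
Since the control does not bind, no trades are prevented and deadweight loss is zero.

0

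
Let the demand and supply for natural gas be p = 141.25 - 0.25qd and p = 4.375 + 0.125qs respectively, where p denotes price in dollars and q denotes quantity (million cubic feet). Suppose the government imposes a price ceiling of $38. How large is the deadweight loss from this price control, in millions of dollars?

1728

Rearranging demand gives qd = 565 - 4p; rearranging supply gives qs = 8p - 35. In a free market, 565 - 4p = 8p - 35 gives the equilibrium p* = 50, q* = 365.
Since 38 < 50, the ceiling is binding.
At p = 38: qd = 565 - 4·38 = 413 and qs = 8·38 - 35 = 269.
Quantity traded falls to 269. At q = 269 the demand price is (565 - 269)/4 = 74 and the supply price is (35 + 269)/8 = 38.
Deadweight loss = ½ · (74 - 38) · (365 - 269) = ½ · 36 · 96 = 1728.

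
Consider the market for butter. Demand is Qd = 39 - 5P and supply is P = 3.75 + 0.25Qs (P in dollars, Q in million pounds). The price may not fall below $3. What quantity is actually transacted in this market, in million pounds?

Rearranging supply gives Qs = 4P - 15. Without the control the market clears where 39 - 5P = 4P - 15, i.e. P* = 6 and Q* = 9.
The floor of 3 is below the equilibrium price 6, so it is not binding; the market clears at P* = 6, Q* = 9.

9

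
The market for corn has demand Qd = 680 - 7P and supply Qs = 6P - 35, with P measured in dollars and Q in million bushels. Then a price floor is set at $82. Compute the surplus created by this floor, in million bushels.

Without the control the market clears where 680 - 7P = 6P - 35, i.e. P* = 55 and Q* = 295.
Because the floor (82) lies above the market-clearing price, it is binding.
At P = 82: Qd = 680 - 7·82 = 106 and Qs = 6·82 - 35 = 457.
Surplus = Qs - Qd = 457 - 106 = 351.

351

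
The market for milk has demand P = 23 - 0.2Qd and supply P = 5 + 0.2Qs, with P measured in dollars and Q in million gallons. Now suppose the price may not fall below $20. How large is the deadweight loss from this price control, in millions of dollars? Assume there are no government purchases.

Rearranging demand gives Qd = 115 - 5P; rearranging supply gives Qs = 5P - 25. Setting quantity demanded equal to quantity supplied, 115 - 5P = 5P - 25, gives P* = 14 and Q* = 45.
The floor of 20 is above the equilibrium price 14, so it binds.
At P = 20: Qd = 115 - 5·20 = 15 and Qs = 5·20 - 25 = 75.
Quantity traded falls to 15. At Q = 15 the demand price is (115 - 15)/5 = 20 and the supply price is (25 + 15)/5 = 8.
Deadweight loss = ½ · (20 - 8) · (45 - 15) = ½ · 12 · 30 = 180.

180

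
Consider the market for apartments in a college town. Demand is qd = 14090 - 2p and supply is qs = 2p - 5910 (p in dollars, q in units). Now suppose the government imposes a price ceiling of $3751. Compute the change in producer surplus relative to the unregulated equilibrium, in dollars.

Setting quantity demanded equal to quantity supplied, 14090 - 2p = 2p - 5910, gives p* = 5000 and q* = 4090.
Since 3751 < 5000, the ceiling is binding.
At p = 3751: qd = 14090 - 2·3751 = 6588 and qs = 2·3751 - 5910 = 1592.
Producer surplus without the control is ½ · (5000 - 2955) · 4090 = 4182025.
With the ceiling, producers sell 1592 units at 3751, so PS = ½ · (3751 - 2955) · 1592 = 633616.
Change in producer surplus = 633616 - 4182025 = -3548409.

-3548409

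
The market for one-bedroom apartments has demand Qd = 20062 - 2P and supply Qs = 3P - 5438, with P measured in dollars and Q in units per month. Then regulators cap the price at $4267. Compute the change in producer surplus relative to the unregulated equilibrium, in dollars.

Setting quantity demanded equal to quantity supplied, 20062 - 2P = 3P - 5438, gives P* = 5100 and Q* = 9862.
Because the ceiling (4267) lies below the market-clearing price, it is binding.
At P = 4267: Qd = 20062 - 2·4267 = 11528 and Qs = 3·4267 - 5438 = 7363.
Producer surplus without the control is ½ · (5100 - 5438/3) · 9862 = 48629522/3.
With the ceiling, producers sell 7363 units at 4267, so PS = ½ · (4267 - 5438/3) · 7363 = 54213769/6.
Change in producer surplus = 54213769/6 - 48629522/3 = -7174212.5.

-7174212.5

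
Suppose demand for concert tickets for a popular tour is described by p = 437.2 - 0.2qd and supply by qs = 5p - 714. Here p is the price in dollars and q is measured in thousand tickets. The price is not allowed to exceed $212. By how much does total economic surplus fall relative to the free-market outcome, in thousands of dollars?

Rearranging demand gives qd = 2186 - 5p. Equilibrium: 2186 - 5p = 5p - 714, so 2900 = 10p and p* = 290, q* = 736.
Since 212 < 290, the ceiling is binding.
At p = 212: qd = 2186 - 5·212 = 1126 and qs = 5·212 - 714 = 346.
Quantity traded falls to 346. At q = 346 the demand price is (2186 - 346)/5 = 368 and the supply price is (714 + 346)/5 = 212.
Deadweight loss = ½ · (368 - 212) · (736 - 346) = ½ · 156 · 390 = 30420.

30420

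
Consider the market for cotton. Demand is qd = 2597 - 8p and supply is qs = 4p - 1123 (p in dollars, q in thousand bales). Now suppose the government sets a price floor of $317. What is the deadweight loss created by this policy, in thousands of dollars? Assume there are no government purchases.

Without the control the market clears where 2597 - 8p = 4p - 1123, i.e. p* = 310 and q* = 117.
The floor of 317 is above the equilibrium price 310, so it binds.
At p = 317: qd = 2597 - 8·317 = 61 and qs = 4·317 - 1123 = 145.
Quantity traded falls to 61. At q = 61 the demand price is (2597 - 61)/8 = 317 and the supply price is (1123 + 61)/4 = 296.
Deadweight loss = ½ · (317 - 296) · (117 - 61) = ½ · 21 · 56 = 588.

588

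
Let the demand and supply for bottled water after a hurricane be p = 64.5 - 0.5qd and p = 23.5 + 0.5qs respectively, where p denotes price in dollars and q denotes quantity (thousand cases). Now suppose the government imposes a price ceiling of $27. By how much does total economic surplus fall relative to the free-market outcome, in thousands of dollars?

Rearranging demand gives qd = 129 - 2p; rearranging supply gives qs = 2p - 47. Setting quantity demanded equal to quantity supplied, 129 - 2p = 2p - 47, gives p* = 44 and q* = 41.
Because the ceiling (27) lies below the market-clearing price, it is binding.
At p = 27: qd = 129 - 2·27 = 75 and qs = 2·27 - 47 = 7.
Quantity traded falls to 7. At q = 7 the demand price is (129 - 7)/2 = 61 and the supply price is (47 + 7)/2 = 27.
Deadweight loss = ½ · (61 - 27) · (41 - 7) = ½ · 34 · 34 = 578.

578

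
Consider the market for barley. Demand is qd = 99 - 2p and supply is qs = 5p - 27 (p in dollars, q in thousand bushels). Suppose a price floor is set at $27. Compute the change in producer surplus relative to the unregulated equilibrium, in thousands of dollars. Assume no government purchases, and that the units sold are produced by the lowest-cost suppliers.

372.6

Equilibrium: 99 - 2p = 5p - 27, so 126 = 7p and p* = 18, q* = 63.
The floor of 27 is above the equilibrium price 18, so it binds.
At p = 27: qd = 99 - 2·27 = 45 and qs = 5·27 - 27 = 108.
Producer surplus without the control is ½ · (18 - 5.4) · 63 = 396.9.
With the floor, 45 units are sold at 27. The supply price at q = 45 is 14.4, so PS = ½ · [(27 - 5.4) + (27 - 14.4)] · 45 = 769.5.
Change in producer surplus = 769.5 - 396.9 = 372.6.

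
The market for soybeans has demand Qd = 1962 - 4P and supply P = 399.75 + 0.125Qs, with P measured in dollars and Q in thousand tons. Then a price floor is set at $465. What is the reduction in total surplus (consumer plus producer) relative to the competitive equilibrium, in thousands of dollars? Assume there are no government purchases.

Rearranging supply gives Qs = 8P - 3198. Without the control the market clears where 1962 - 4P = 8P - 3198, i.e. P* = 430 and Q* = 242.
The floor of 465 is above the equilibrium price 430, so it binds.
At P = 465: Qd = 1962 - 4·465 = 102 and Qs = 8·465 - 3198 = 522.
Quantity traded falls to 102. At Q = 102 the demand price is (1962 - 102)/4 = 465 and the supply price is (3198 + 102)/8 = 412.5.
Deadweight loss = ½ · (465 - 412.5) · (242 - 102) = ½ · 52.5 · 140 = 3675.

3675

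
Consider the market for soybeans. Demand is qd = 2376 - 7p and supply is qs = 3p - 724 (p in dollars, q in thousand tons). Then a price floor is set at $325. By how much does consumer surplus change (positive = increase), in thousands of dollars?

Without the control the market clears where 2376 - 7p = 3p - 724, i.e. p* = 310 and q* = 206.
Since 325 > 310, the floor is binding.
At p = 325: qd = 2376 - 7·325 = 101 and qs = 3·325 - 724 = 251.
Consumer surplus without the control is ½ · (2376/7 - 310) · 206 = 21218/7.
With the floor, consumers buy 101 units at 325, so CS = ½ · (2376/7 - 325) · 101 = 10201/14.
Change in consumer surplus = 10201/14 - 21218/7 = -2302.5.

-2302.5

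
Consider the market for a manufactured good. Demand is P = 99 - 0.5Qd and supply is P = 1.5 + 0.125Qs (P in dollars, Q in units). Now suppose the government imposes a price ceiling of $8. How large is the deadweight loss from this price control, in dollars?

Rearranging demand gives Qd = 198 - 2P; rearranging supply gives Qs = 8P - 12. In a free market, 198 - 2P = 8P - 12 gives the equilibrium P* = 21, Q* = 156.
The ceiling of 8 is below the equilibrium price 21, so it binds.
At P = 8: Qd = 198 - 2·8 = 182 and Qs = 8·8 - 12 = 52.
Quantity traded falls to 52. At Q = 52 the demand price is (198 - 52)/2 = 73 and the supply price is (12 + 52)/8 = 8.
Deadweight loss = ½ · (73 - 8) · (156 - 52) = ½ · 65 · 104 = 3380.

3380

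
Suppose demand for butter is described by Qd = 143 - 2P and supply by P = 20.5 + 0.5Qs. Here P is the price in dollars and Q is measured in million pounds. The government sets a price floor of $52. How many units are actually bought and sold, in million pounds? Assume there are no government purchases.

39

Rearranging supply gives Qs = 2P - 41. In a free market, 143 - 2P = 2P - 41 gives the equilibrium P* = 46, Q* = 51.
Because the floor (52) lies above the market-clearing price, it is binding.
At P = 52: Qd = 143 - 2·52 = 39 and Qs = 2·52 - 41 = 63.
The quantity actually transacted is the short side, demand: 39.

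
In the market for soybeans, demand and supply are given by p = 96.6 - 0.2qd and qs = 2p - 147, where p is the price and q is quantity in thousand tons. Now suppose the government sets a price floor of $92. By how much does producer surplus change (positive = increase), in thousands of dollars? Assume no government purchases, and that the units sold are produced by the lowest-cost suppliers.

21

Rearranging demand gives qd = 483 - 5p. Equilibrium: 483 - 5p = 2p - 147, so 630 = 7p and p* = 90, q* = 33.
Because the floor (92) lies above the market-clearing price, it is binding.
At p = 92: qd = 483 - 5·92 = 23 and qs = 2·92 - 147 = 37.
Producer surplus without the control is ½ · (90 - 73.5) · 33 = 272.25.
With the floor, 23 units are sold at 92. The supply price at q = 23 is 85, so PS = ½ · [(92 - 73.5) + (92 - 85)] · 23 = 293.25.
Change in producer surplus = 293.25 - 272.25 = 21.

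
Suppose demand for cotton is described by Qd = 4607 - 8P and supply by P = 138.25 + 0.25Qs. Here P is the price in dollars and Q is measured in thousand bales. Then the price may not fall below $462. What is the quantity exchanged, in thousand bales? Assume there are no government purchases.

Rearranging supply gives Qs = 4P - 553. Equilibrium: 4607 - 8P = 4P - 553, so 5160 = 12P and P* = 430, Q* = 1167.
The floor of 462 is above the equilibrium price 430, so it binds.
At P = 462: Qd = 4607 - 8·462 = 911 and Qs = 4·462 - 553 = 1295.
The quantity actually transacted is the short side, demand: 911.

911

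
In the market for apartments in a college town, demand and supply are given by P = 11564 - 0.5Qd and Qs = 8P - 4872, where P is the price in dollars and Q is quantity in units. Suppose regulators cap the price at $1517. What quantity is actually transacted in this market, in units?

Rearranging demand gives Qd = 23128 - 2P. In a free market, 23128 - 2P = 8P - 4872 gives the equilibrium P* = 2800, Q* = 17528.
Because the ceiling (1517) lies below the market-clearing price, it is binding.
At P = 1517: Qd = 23128 - 2·1517 = 20094 and Qs = 8·1517 - 4872 = 7264.
The quantity actually transacted is the short side, supply: 7264.

7264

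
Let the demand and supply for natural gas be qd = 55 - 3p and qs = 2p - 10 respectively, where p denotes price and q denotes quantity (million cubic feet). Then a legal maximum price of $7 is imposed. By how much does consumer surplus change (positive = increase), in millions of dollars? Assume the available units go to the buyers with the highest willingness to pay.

Setting quantity demanded equal to quantity supplied, 55 - 3p = 2p - 10, gives p* = 13 and q* = 16.
Because the ceiling (7) lies below the market-clearing price, it is binding.
At p = 7: qd = 55 - 3·7 = 34 and qs = 2·7 - 10 = 4.
Consumer surplus without the control is ½ · (55/3 - 13) · 16 = 128/3.
With the ceiling, 4 units are sold at 7 (assume they go to the highest-value buyers). The demand price at q = 4 is 17, so CS = ½ · [(55/3 - 7) + (17 - 7)] · 4 = 128/3.
Change in consumer surplus = 128/3 - 128/3 = 0.

0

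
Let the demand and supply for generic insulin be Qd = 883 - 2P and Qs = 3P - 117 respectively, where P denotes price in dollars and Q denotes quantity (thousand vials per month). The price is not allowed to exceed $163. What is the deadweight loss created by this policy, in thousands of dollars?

5133.75

Equilibrium: 883 - 2P = 3P - 117, so 1000 = 5P and P* = 200, Q* = 483.
The ceiling of 163 is below the equilibrium price 200, so it binds.
At P = 163: Qd = 883 - 2·163 = 557 and Qs = 3·163 - 117 = 372.
Quantity traded falls to 372. At Q = 372 the demand price is (883 - 372)/2 = 255.5 and the supply price is (117 + 372)/3 = 163.
Deadweight loss = ½ · (255.5 - 163) · (483 - 372) = ½ · 92.5 · 111 = 5133.75.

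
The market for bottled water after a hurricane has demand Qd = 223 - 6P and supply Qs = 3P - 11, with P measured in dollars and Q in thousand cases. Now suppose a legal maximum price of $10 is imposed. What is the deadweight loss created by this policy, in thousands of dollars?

576

In a free market, 223 - 6P = 3P - 11 gives the equilibrium P* = 26, Q* = 67.
Since 10 < 26, the ceiling is binding.
At P = 10: Qd = 223 - 6·10 = 163 and Qs = 3·10 - 11 = 19.
Quantity traded falls to 19. At Q = 19 the demand price is (223 - 19)/6 = 34 and the supply price is (11 + 19)/3 = 10.
Deadweight loss = ½ · (34 - 10) · (67 - 19) = ½ · 24 · 48 = 576.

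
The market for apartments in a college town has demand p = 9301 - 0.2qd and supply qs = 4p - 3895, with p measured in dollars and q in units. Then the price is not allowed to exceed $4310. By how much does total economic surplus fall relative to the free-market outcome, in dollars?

5990760

Rearranging demand gives qd = 46505 - 5p. Setting quantity demanded equal to quantity supplied, 46505 - 5p = 4p - 3895, gives p* = 5600 and q* = 18505.
Because the ceiling (4310) lies below the market-clearing price, it is binding.
At p = 4310: qd = 46505 - 5·4310 = 24955 and qs = 4·4310 - 3895 = 13345.
Quantity traded falls to 13345. At q = 13345 the demand price is (46505 - 13345)/5 = 6632 and the supply price is (3895 + 13345)/4 = 4310.
Deadweight loss = ½ · (6632 - 4310) · (18505 - 13345) = ½ · 2322 · 5160 = 5990760.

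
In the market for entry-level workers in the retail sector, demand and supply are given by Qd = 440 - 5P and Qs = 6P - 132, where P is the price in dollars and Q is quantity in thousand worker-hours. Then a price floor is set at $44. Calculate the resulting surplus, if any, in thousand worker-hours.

Without the control the market clears where 440 - 5P = 6P - 132, i.e. P* = 52 and Q* = 180.
The floor of 44 is below the equilibrium price 52, so it is not binding; the market clears at P* = 52, Q* = 180.
Since the control does not bind, there is no surplus.

0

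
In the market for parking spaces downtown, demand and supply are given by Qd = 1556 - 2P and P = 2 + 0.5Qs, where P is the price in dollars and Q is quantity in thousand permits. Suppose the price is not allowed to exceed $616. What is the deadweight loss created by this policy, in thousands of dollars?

Rearranging supply gives Qs = 2P - 4. Setting quantity demanded equal to quantity supplied, 1556 - 2P = 2P - 4, gives P* = 390 and Q* = 776.
The ceiling of 616 is above the equilibrium price 390, so it is not binding; the market clears at P* = 390, Q* = 776.
Since the control does not bind, no trades are prevented and deadweight loss is zero.

0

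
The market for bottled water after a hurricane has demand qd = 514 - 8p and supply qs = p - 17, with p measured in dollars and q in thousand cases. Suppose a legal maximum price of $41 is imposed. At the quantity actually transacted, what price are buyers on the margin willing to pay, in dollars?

61.25

Setting quantity demanded equal to quantity supplied, 514 - 8p = p - 17, gives p* = 59 and q* = 42.
Because the ceiling (41) lies below the market-clearing price, it is binding.
At p = 41: qd = 514 - 8·41 = 186 and qs = 41 - 17 = 24.
Only 24 units reach the market. On the demand curve, the marginal buyer's willingness to pay at q = 24 is (514 - 24)/8 = 61.25.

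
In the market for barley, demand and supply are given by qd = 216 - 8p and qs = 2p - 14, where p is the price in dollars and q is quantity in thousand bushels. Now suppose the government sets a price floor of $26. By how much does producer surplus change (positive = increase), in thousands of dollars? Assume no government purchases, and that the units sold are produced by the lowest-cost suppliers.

-120

Equilibrium: 216 - 8p = 2p - 14, so 230 = 10p and p* = 23, q* = 32.
Because the floor (26) lies above the market-clearing price, it is binding.
At p = 26: qd = 216 - 8·26 = 8 and qs = 2·26 - 14 = 38.
Producer surplus without the control is ½ · (23 - 7) · 32 = 256.
With the floor, 8 units are sold at 26. The supply price at q = 8 is 11, so PS = ½ · [(26 - 7) + (26 - 11)] · 8 = 136.
Change in producer surplus = 136 - 256 = -120.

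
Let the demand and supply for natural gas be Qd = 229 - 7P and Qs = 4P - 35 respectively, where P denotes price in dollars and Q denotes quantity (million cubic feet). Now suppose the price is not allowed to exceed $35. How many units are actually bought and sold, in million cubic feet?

61

Without the control the market clears where 229 - 7P = 4P - 35, i.e. P* = 24 and Q* = 61.
Since 35 is above P* = 24, the ceiling does not bind and the free-market outcome prevails.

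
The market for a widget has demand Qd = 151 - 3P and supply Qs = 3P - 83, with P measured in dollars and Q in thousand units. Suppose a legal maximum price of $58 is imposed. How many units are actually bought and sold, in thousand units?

34

Without the control the market clears where 151 - 3P = 3P - 83, i.e. P* = 39 and Q* = 34.
The ceiling of 58 is above the equilibrium price 39, so it is not binding; the market clears at P* = 39, Q* = 34.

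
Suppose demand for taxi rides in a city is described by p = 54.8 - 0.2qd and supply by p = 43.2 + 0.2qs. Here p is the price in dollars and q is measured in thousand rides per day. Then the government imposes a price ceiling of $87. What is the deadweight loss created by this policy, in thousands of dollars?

0

Rearranging demand gives qd = 274 - 5p; rearranging supply gives qs = 5p - 216. Without the control the market clears where 274 - 5p = 5p - 216, i.e. p* = 49 and q* = 29.
Since 87 is above p* = 49, the ceiling does not bind and the free-market outcome prevails.
Since the control does not bind, no trades are prevented and deadweight loss is zero.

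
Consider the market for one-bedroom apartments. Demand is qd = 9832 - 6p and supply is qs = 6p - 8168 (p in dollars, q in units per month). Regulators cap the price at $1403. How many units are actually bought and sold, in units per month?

250

Equilibrium: 9832 - 6p = 6p - 8168, so 18000 = 12p and p* = 1500, q* = 832.
The ceiling of 1403 is below the equilibrium price 1500, so it binds.
At p = 1403: qd = 9832 - 6·1403 = 1414 and qs = 6·1403 - 8168 = 250.
The quantity actually transacted is the short side, supply: 250.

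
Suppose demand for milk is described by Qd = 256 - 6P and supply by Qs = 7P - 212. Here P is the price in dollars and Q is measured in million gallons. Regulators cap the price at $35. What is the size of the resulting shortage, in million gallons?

13

Equilibrium: 256 - 6P = 7P - 212, so 468 = 13P and P* = 36, Q* = 40.
Because the ceiling (35) lies below the market-clearing price, it is binding.
At P = 35: Qd = 256 - 6·35 = 46 and Qs = 7·35 - 212 = 33.
Shortage = Qd - Qs = 46 - 33 = 13.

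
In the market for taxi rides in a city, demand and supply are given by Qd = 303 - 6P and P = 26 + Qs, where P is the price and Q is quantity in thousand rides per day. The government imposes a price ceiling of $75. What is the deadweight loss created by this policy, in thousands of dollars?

0

Rearranging supply gives Qs = P - 26. In a free market, 303 - 6P = P - 26 gives the equilibrium P* = 47, Q* = 21.
The ceiling of 75 is above the equilibrium price 47, so it is not binding; the market clears at P* = 47, Q* = 21.
Since the control does not bind, no trades are prevented and deadweight loss is zero.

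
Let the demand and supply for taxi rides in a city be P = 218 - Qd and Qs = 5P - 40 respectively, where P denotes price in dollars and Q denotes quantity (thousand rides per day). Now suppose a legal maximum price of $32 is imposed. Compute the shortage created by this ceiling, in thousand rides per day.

66

Rearranging demand gives Qd = 218 - P. Setting quantity demanded equal to quantity supplied, 218 - P = 5P - 40, gives P* = 43 and Q* = 175.
Since 32 < 43, the ceiling is binding.
At P = 32: Qd = 218 - 32 = 186 and Qs = 5·32 - 40 = 120.
Shortage = Qd - Qs = 186 - 120 = 66.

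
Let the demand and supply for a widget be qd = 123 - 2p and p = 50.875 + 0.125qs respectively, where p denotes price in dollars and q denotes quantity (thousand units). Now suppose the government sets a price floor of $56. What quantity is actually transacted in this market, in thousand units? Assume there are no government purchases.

Rearranging supply gives qs = 8p - 407. In a free market, 123 - 2p = 8p - 407 gives the equilibrium p* = 53, q* = 17.
Since 56 > 53, the floor is binding.
At p = 56: qd = 123 - 2·56 = 11 and qs = 8·56 - 407 = 41.
The quantity actually transacted is the short side, demand: 11.

11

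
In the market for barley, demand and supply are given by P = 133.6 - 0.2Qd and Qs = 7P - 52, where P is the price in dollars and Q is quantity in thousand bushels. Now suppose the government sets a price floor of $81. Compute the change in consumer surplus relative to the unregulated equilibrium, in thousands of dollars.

-6625.5

Rearranging demand gives Qd = 668 - 5P. In a free market, 668 - 5P = 7P - 52 gives the equilibrium P* = 60, Q* = 368.
Because the floor (81) lies above the market-clearing price, it is binding.
At P = 81: Qd = 668 - 5·81 = 263 and Qs = 7·81 - 52 = 515.
Consumer surplus without the control is ½ · (133.6 - 60) · 368 = 13542.4.
With the floor, consumers buy 263 units at 81, so CS = ½ · (133.6 - 81) · 263 = 6916.9.
Change in consumer surplus = 6916.9 - 13542.4 = -6625.5.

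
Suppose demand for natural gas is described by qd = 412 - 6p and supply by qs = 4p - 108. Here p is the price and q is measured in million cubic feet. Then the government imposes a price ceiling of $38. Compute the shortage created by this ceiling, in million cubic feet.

Setting quantity demanded equal to quantity supplied, 412 - 6p = 4p - 108, gives p* = 52 and q* = 100.
Because the ceiling (38) lies below the market-clearing price, it is binding.
At p = 38: qd = 412 - 6·38 = 184 and qs = 4·38 - 108 = 44.
Shortage = qd - qs = 184 - 44 = 140.

140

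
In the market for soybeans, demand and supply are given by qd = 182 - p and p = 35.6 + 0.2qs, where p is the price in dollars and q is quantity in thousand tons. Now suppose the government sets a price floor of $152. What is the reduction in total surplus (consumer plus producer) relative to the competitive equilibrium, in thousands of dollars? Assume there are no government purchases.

5078.4

Rearranging supply gives qs = 5p - 178. Equilibrium: 182 - p = 5p - 178, so 360 = 6p and p* = 60, q* = 122.
The floor of 152 is above the equilibrium price 60, so it binds.
At p = 152: qd = 182 - 152 = 30 and qs = 5·152 - 178 = 582.
Quantity traded falls to 30. At q = 30 the demand price is 182 - 30 = 152 and the supply price is (178 + 30)/5 = 41.6.
Deadweight loss = ½ · (152 - 41.6) · (122 - 30) = ½ · 110.4 · 92 = 5078.4.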